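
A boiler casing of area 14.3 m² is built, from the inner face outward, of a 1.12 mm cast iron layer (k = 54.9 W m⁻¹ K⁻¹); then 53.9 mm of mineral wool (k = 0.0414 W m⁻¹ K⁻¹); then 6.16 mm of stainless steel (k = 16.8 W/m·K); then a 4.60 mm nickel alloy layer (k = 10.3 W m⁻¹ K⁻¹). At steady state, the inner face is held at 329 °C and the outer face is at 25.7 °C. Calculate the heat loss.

Q = 3.33 kW

Resistance network (inner→outer):
  R_cast iron = L/(kA) = 0.00112/(54.9·14.3) = 1.427×10^-6 K/W
  R_mineral wool = L/(kA) = 0.0539/(0.0414·14.3) = 0.09104 K/W
  R_stainless steel = L/(kA) = 0.00616/(16.8·14.3) = 2.564×10^-5 K/W
  R_nickel alloy = L/(kA) = 0.00460/(10.3·14.3) = 3.123×10^-5 K/W
ΣR = 1.427×10^-6 + 0.09104 + 2.564×10^-5 + 3.123×10^-5 = 0.09110 K/W
Q = ΔT/ΣR = (329 °C − 25.7 °C)/0.09110 = 3330 W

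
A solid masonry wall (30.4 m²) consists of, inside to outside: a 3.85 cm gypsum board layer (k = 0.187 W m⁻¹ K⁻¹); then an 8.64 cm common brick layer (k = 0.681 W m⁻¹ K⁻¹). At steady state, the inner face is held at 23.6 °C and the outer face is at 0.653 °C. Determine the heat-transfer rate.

Q = 2.10 kW

Treat each layer as a resistance in series:
  R_gypsum board = L/(kA) = 0.0385/(0.187·30.4) = 0.006772 K/W
  R_common brick = L/(kA) = 0.0864/(0.681·30.4) = 0.004173 K/W
ΣR = 0.006772 + 0.004173 = 0.01094 K/W
Q = ΔT/ΣR = (23.6 °C − 0.653 °C)/0.01094 = 2100 W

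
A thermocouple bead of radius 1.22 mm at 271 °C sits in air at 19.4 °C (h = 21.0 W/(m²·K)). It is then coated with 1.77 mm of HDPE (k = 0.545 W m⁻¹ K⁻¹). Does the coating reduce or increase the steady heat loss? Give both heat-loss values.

Critical radius for a sphere: r_cr = 2k/h = 0.0519 m = 5.19 cm.
Outer radius after coating: r₂ = 0.00122 + 0.00177 = 0.00299 m.
Since r₁ < r_cr and r₂ ≤ r_cr, the coating moves toward the maximum at r_cr — heat loss rises.
Bare: R = 1/(4πr₁²h) = 2546 K/W; Q = 251.6/2546 = 0.0988 W.
Coated: R = R_cond + R_conv = 494.7 K/W; Q = 251.6/494.7 = 0.509 W.

increases: 0.0988 → 0.509 W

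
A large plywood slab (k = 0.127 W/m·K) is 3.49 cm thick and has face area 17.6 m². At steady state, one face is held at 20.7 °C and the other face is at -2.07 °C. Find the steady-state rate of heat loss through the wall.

Q = 1460 W

Q = kA·ΔT/L = 0.127 × 17.6 × |20.7 °C − -2.07 °C| / 0.0349 = 1460 W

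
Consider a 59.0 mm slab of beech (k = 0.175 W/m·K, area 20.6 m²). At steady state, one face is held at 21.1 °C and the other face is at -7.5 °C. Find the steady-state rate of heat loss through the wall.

Q = 1750 W

Q = kA·ΔT/L = 0.175 × 20.6 × |21.1 °C − -7.5 °C| / 0.0590 = 1750 W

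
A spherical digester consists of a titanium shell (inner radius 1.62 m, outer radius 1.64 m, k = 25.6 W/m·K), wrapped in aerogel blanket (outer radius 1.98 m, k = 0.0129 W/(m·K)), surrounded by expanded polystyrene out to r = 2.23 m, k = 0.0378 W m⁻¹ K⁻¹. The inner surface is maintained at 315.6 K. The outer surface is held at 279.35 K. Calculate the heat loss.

Resistance network (inner→outer):
  R_titanium = (1/1.62 − 1/1.64)/(4πk) = 0.007528/(4π·25.6) = 2.340×10^-5 K/W
  R_aerogel blanket = (1/1.64 − 1/1.98)/(4πk) = 0.1047/(4π·0.0129) = 0.6459 K/W
  R_expanded polystyrene = (1/1.98 − 1/2.23)/(4πk) = 0.05662/(4π·0.0378) = 0.1192 K/W
ΣR = 2.340×10^-5 + 0.6459 + 0.1192 = 0.7651 K/W
Q = ΔT/ΣR = (315.6 K − 279.35 K)/0.7651 = 47.4 W

Q = 47.4 W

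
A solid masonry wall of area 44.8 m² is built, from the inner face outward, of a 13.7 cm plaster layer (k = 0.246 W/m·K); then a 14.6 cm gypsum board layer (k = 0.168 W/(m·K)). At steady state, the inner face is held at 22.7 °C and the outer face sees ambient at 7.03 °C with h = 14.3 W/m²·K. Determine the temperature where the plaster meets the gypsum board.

Series thermal resistances, inner to outer:
  R_plaster = L/(kA) = 0.137/(0.246·44.8) = 0.01243 K/W
  R_gypsum board = L/(kA) = 0.146/(0.168·44.8) = 0.01940 K/W
  R_conv,out = 1/(hA) = 1/(14.3·44.8) = 0.001561 K/W
ΣR = 0.01243 + 0.01940 + 0.001561 = 0.03339 K/W
Q = ΔT/ΣR = (22.7 °C − 7.03 °C)/0.03339 = 469.3 W
From the inner boundary to the plaster/gypsum board interface, ΣR_partial = 0.01243 K/W.
T_interface = T_in − Q·ΣR_partial = 22.7 °C − (469.3)(0.01243) = 16.9 °C

T = 16.9 °C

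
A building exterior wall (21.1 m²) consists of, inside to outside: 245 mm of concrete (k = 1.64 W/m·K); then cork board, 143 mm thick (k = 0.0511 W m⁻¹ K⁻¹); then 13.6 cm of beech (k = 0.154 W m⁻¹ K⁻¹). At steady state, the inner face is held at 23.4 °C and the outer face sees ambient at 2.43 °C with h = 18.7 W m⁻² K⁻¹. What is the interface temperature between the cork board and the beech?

Treat each layer as a resistance in series:
  R_concrete = L/(kA) = 0.245/(1.64·21.1) = 0.007080 K/W
  R_cork board = L/(kA) = 0.143/(0.0511·21.1) = 0.1326 K/W
  R_beech = L/(kA) = 0.136/(0.154·21.1) = 0.04185 K/W
  R_conv,out = 1/(hA) = 1/(18.7·21.1) = 0.002534 K/W
ΣR = 0.007080 + 0.1326 + 0.04185 + 0.002534 = 0.1841 K/W
Q = ΔT/ΣR = (23.4 °C − 2.43 °C)/0.1841 = 113.9 W
From the inner boundary to the cork board/beech interface, ΣR_partial = 0.1397 K/W.
T_interface = T_in − Q·ΣR_partial = 23.4 °C − (113.9)(0.1397) = 7.49 °C

T = 7.49 °C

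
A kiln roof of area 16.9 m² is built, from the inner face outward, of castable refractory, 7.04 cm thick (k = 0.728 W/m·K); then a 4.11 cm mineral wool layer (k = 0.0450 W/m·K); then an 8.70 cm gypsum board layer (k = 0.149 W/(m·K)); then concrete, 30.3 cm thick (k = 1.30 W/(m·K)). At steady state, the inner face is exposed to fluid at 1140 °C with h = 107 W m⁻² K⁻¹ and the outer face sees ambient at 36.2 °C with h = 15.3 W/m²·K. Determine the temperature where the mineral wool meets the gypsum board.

T = 548 °C

Treat each layer as a resistance in series:
  R_conv,in = 1/(hA) = 1/(107·16.9) = 5.530×10^-4 K/W
  R_castable refractory = L/(kA) = 0.0704/(0.728·16.9) = 0.005722 K/W
  R_mineral wool = L/(kA) = 0.0411/(0.0450·16.9) = 0.05404 K/W
  R_gypsum board = L/(kA) = 0.0870/(0.149·16.9) = 0.03455 K/W
  R_concrete = L/(kA) = 0.303/(1.30·16.9) = 0.01379 K/W
  R_conv,out = 1/(hA) = 1/(15.3·16.9) = 0.003867 K/W
ΣR = 5.530×10^-4 + 0.005722 + 0.05404 + 0.03455 + 0.01379 + 0.003867 = 0.1125 K/W
Q = ΔT/ΣR = (1140 °C − 36.2 °C)/0.1125 = 9812 W
From the inner boundary to the mineral wool/gypsum board interface, ΣR_partial = 0.06032 K/W.
T_interface = T_in − Q·ΣR_partial = 1140 °C − (9812)(0.06032) = 548 °C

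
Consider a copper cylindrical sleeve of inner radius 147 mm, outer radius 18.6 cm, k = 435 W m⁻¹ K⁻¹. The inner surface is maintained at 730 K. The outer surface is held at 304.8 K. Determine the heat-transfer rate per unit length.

Q' = 4940 kW/m

Q' = 2πk·ΔT/ln(r₂/r₁) = 2π × 435 × 425.2 / ln(0.186/0.147) = 4.94×10^6 W/m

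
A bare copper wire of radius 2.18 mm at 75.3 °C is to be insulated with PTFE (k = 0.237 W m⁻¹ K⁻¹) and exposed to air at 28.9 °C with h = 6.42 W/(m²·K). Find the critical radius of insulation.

r_cr = 3.69 cm

For a cylinder, r_cr = k_ins/h = 0.237/6.42 = 0.0369 m = 3.69 cm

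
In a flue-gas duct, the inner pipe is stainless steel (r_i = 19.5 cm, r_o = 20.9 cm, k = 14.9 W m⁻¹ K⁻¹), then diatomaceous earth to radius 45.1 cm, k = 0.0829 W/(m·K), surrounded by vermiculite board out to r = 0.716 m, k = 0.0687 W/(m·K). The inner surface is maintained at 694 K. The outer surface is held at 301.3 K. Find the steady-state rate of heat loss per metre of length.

Q' = 154 W/m

Treat each layer as a resistance in series:
  R'_stainless steel = ln(0.209/0.195)/(2πk) = 0.06933/(2π·14.9) = 7.406×10^-4 m·K/W
  R'_diatomaceous earth = ln(0.451/0.209)/(2πk) = 0.7691/(2π·0.0829) = 1.477 m·K/W
  R'_vermiculite board = ln(0.716/0.451)/(2πk) = 0.4622/(2π·0.0687) = 1.071 m·K/W
ΣR = 7.406×10^-4 + 1.477 + 1.071 = 2.549 m·K/W
Q' = ΔT/ΣR = (694 K − 301.3 K)/2.549 = 154 W/m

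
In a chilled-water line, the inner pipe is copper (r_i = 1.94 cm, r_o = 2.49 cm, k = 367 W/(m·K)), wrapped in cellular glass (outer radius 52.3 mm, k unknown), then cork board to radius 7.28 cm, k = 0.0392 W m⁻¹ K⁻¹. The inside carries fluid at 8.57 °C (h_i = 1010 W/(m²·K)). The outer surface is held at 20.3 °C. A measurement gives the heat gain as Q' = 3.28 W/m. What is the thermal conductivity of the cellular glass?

k = 0.0531 W/m·K

ΣR = ΔT/Q' = |8.57 − 20.3|/3.28 = 3.576 m·K/W
Known resistances:
  R'_conv,in = 1/(2πr h) = 1/(2π·0.0194·1010) = 0.008123 m·K/W
  R'_copper = ln(0.0249/0.0194)/(2πk) = 0.2496/(2π·367) = 1.082×10^-4 m·K/W
  R'_cork board = ln(0.0728/0.0523)/(2πk) = 0.3307/(2π·0.0392) = 1.343 m·K/W
R_cellular glass = ΣR − ΣR_known = 3.576 − 1.351 = 2.225 m·K/W
ln(r₂/r₁)/(2πk) = 2.225 ⇒ k = 0.7421/(2π·2.225) = 0.0531 W/m·K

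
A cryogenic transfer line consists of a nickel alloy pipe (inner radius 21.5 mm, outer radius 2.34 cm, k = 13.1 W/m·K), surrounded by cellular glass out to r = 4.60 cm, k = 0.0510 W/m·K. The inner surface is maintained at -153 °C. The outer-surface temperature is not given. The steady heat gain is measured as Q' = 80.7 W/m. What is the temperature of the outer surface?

T_out = 17.3 °C

Series resistances:
  R'_nickel alloy = ln(0.0234/0.0215)/(2πk) = 0.08468/(2π·13.1) = 0.001029 m·K/W
  R'_cellular glass = ln(0.0460/0.0234)/(2πk) = 0.6759/(2π·0.0510) = 2.109 m·K/W
ΣR = 2.110 m·K/W
ΔT = Q'·ΣR = 80.7 × 2.110 = 170.3 K
Heat flows inward, so T_out = T_in + ΔT = -153 + 170.3 = 17.3 °C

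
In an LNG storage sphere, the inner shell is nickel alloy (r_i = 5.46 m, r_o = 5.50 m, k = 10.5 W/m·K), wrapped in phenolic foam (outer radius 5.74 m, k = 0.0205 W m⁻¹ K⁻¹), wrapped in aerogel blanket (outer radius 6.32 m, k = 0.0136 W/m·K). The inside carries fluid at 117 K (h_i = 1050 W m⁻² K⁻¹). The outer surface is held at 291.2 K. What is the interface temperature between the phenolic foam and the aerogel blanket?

Resistance network (inner→outer):
  R_conv,in = 1/(4πr²h) = 1/(4π·5.46²·1050) = 2.542×10^-6 K/W
  R_nickel alloy = (1/5.46 − 1/5.50)/(4πk) = 0.001332/(4π·10.5) = 1.009×10^-5 K/W
  R_phenolic foam = (1/5.50 − 1/5.74)/(4πk) = 0.007602/(4π·0.0205) = 0.02951 K/W
  R_aerogel blanket = (1/5.74 − 1/6.32)/(4πk) = 0.01599/(4π·0.0136) = 0.09355 K/W
ΣR = 2.542×10^-6 + 1.009×10^-5 + 0.02951 + 0.09355 = 0.1231 K/W
Q = ΔT/ΣR = (117 K − 291.2 K)/0.1231 = -1415 W
From the inner boundary to the phenolic foam/aerogel blanket interface, ΣR_partial = 0.02952 K/W.
T_interface = T_in − Q·ΣR_partial = 117 K − (-1415)(0.02952) = 159 K

T = 159 K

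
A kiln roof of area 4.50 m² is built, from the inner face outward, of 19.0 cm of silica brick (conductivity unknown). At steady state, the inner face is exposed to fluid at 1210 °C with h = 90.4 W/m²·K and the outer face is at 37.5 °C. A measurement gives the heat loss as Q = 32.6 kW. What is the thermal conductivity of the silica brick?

ΣR = ΔT/Q = |1210 − 37.5|/32600 = 0.03597 K/W
Known resistances:
  R_conv,in = 1/(hA) = 1/(90.4·4.50) = 0.002458 K/W
R_silica brick = ΣR − ΣR_known = 0.03597 − 0.002458 = 0.03351 K/W
L/(kA) = 0.03351 ⇒ k = 0.190/(0.03351·4.50) = 1.26 W/m·K

k = 1.26 W/m·K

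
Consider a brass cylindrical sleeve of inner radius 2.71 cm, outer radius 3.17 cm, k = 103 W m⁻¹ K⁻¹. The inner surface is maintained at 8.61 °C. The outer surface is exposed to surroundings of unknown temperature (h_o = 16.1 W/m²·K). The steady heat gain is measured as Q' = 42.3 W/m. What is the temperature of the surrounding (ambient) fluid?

Sum the resistances:
  R'_brass = ln(0.0317/0.0271)/(2πk) = 0.1568/(2π·103) = 2.423×10^-4 m·K/W
  R'_conv,out = 1/(2πr h) = 1/(2π·0.0317·16.1) = 0.3118 m·K/W
ΣR = 0.3121 m·K/W
ΔT = Q'·ΣR = 42.3 × 0.3121 = 13.20 K
Heat flows inward, so T_out = T_in + ΔT = 8.61 + 13.20 = 21.8 °C

T_out = 21.8 °C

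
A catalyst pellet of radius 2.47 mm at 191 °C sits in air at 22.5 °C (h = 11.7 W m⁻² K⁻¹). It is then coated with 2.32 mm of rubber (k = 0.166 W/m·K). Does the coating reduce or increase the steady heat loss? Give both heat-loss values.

Critical radius for a sphere: r_cr = 2k/h = 0.0284 m = 2.84 cm.
Outer radius after coating: r₂ = 0.00247 + 0.00232 = 0.00479 m.
Since r₁ < r_cr and r₂ ≤ r_cr, the coating moves toward the maximum at r_cr — heat loss rises.
Bare: R = 1/(4πr₁²h) = 1115 K/W; Q = 168.5/1115 = 0.151 W.
Coated: R = R_cond + R_conv = 390.4 K/W; Q = 168.5/390.4 = 0.432 W.

increases: 0.151 → 0.432 W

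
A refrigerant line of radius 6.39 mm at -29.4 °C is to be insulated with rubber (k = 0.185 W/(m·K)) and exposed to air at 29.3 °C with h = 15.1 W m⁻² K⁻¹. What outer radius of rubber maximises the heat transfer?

r_cr = 1.23 cm

For a cylinder, r_cr = k_ins/h = 0.185/15.1 = 0.0123 m = 1.23 cm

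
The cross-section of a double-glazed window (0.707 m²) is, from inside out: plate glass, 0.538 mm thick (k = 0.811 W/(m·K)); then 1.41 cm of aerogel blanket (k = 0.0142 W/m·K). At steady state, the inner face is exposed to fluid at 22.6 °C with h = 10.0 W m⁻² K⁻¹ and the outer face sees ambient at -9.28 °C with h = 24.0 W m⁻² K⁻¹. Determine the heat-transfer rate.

Q = 19.9 W

Series thermal resistances, inner to outer:
  R_conv,in = 1/(hA) = 1/(10.0·0.707) = 0.1414 K/W
  R_plate glass = L/(kA) = 5.38×10^-4/(0.811·0.707) = 9.383×10^-4 K/W
  R_aerogel blanket = L/(kA) = 0.0141/(0.0142·0.707) = 1.404 K/W
  R_conv,out = 1/(hA) = 1/(24.0·0.707) = 0.05893 K/W
ΣR = 0.1414 + 9.383×10^-4 + 1.404 + 0.05893 = 1.605 K/W
Q = ΔT/ΣR = (22.6 °C − -9.28 °C)/1.605 = 19.9 W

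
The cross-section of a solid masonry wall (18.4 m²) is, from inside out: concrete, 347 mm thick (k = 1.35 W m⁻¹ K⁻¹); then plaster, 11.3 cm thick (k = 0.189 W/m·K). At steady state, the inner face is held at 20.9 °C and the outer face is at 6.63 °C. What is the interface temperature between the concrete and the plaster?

Treat each layer as a resistance in series:
  R_concrete = L/(kA) = 0.347/(1.35·18.4) = 0.01397 K/W
  R_plaster = L/(kA) = 0.113/(0.189·18.4) = 0.03249 K/W
ΣR = 0.01397 + 0.03249 = 0.04646 K/W
Q = ΔT/ΣR = (20.9 °C − 6.63 °C)/0.04646 = 307.1 W
From the inner boundary to the concrete/plaster interface, ΣR_partial = 0.01397 K/W.
T_interface = T_in − Q·ΣR_partial = 20.9 °C − (307.1)(0.01397) = 16.6 °C

T = 16.6 °C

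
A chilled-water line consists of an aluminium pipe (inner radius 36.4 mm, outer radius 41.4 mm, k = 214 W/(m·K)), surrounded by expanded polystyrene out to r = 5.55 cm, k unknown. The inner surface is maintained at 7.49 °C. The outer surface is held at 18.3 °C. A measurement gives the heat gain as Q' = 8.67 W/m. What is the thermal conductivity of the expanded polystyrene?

ΣR = ΔT/Q' = |7.49 − 18.3|/8.67 = 1.247 m·K/W
Known resistances:
  R'_aluminium = ln(0.0414/0.0364)/(2πk) = 0.1287/(2π·214) = 9.573×10^-5 m·K/W
R_expanded polystyrene = ΣR − ΣR_known = 1.247 − 9.573×10^-5 = 1.247 m·K/W
ln(r₂/r₁)/(2πk) = 1.247 ⇒ k = 0.2931/(2π·1.247) = 0.0374 W/m·K

k = 0.0374 W/m·K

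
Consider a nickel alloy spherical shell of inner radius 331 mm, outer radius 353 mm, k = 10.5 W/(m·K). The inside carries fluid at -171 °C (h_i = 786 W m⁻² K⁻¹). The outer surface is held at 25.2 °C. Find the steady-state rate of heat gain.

Q = 83.5 kW

Series thermal resistances, inner to outer:
  R_conv,in = 1/(4πr²h) = 1/(4π·0.331²·786) = 9.241×10^-4 K/W
  R_nickel alloy = (1/0.331 − 1/0.353)/(4πk) = 0.1883/(4π·10.5) = 0.001427 K/W
ΣR = 9.241×10^-4 + 0.001427 = 0.002351 K/W
Q = ΔT/ΣR = (-171 °C − 25.2 °C)/0.002351 = -83500 W
(Negative Q ⇒ heat flows inward; heat gain = 83500 W.)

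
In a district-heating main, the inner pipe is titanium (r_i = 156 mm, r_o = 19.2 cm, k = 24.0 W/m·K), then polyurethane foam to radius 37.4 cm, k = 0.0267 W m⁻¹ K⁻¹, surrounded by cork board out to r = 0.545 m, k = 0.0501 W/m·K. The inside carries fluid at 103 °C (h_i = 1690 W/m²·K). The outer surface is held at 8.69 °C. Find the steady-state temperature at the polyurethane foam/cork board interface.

T = 30.5 °C

Resistance network (inner→outer):
  R'_conv,in = 1/(2πr h) = 1/(2π·0.156·1690) = 6.037×10^-4 m·K/W
  R'_titanium = ln(0.192/0.156)/(2πk) = 0.2076/(2π·24.0) = 0.001377 m·K/W
  R'_polyurethane foam = ln(0.374/0.192)/(2πk) = 0.6668/(2π·0.0267) = 3.974 m·K/W
  R'_cork board = ln(0.545/0.374)/(2πk) = 0.3765/(2π·0.0501) = 1.196 m·K/W
ΣR = 6.037×10^-4 + 0.001377 + 3.974 + 1.196 = 5.172 m·K/W
Q' = ΔT/ΣR = (103 °C − 8.69 °C)/5.172 = 18.23 W/m
From the inner boundary to the polyurethane foam/cork board interface, ΣR_partial = 3.976 m·K/W.
T_interface = T_in − Q'·ΣR_partial = 103 °C − (18.23)(3.976) = 30.5 °C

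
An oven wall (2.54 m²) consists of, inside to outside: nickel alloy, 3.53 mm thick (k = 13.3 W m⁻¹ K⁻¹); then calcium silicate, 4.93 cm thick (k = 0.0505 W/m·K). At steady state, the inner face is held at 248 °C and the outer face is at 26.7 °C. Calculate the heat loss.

Resistance network (inner→outer):
  R_nickel alloy = L/(kA) = 0.00353/(13.3·2.54) = 1.045×10^-4 K/W
  R_calcium silicate = L/(kA) = 0.0493/(0.0505·2.54) = 0.3843 K/W
ΣR = 1.045×10^-4 + 0.3843 = 0.3844 K/W
Q = ΔT/ΣR = (248 °C − 26.7 °C)/0.3844 = 576 W

Q = 576 W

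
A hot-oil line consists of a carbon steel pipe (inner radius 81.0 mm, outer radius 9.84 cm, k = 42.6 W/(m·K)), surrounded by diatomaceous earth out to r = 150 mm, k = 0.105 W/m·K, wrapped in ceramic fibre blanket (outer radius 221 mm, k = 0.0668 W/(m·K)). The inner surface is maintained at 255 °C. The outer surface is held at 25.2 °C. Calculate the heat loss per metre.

Resistance network (inner→outer):
  R'_carbon steel = ln(0.0984/0.0810)/(2πk) = 0.1946/(2π·42.6) = 7.270×10^-4 m·K/W
  R'_diatomaceous earth = ln(0.150/0.0984)/(2πk) = 0.4216/(2π·0.105) = 0.6390 m·K/W
  R'_ceramic fibre blanket = ln(0.221/0.150)/(2πk) = 0.3875/(2π·0.0668) = 0.9233 m·K/W
ΣR = 7.270×10^-4 + 0.6390 + 0.9233 = 1.563 m·K/W
Q' = ΔT/ΣR = (255 °C − 25.2 °C)/1.563 = 147 W/m

Q' = 147 W/m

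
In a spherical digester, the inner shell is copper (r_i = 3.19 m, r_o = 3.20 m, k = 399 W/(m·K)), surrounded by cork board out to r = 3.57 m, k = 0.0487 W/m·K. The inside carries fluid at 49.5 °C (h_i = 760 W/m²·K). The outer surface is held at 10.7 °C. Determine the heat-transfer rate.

Q = 733 W

Treat each layer as a resistance in series:
  R_conv,in = 1/(4πr²h) = 1/(4π·3.19²·760) = 1.029×10^-5 K/W
  R_copper = (1/3.19 − 1/3.20)/(4πk) = 9.796×10^-4/(4π·399) = 1.954×10^-7 K/W
  R_cork board = (1/3.20 − 1/3.57)/(4πk) = 0.03239/(4π·0.0487) = 0.05292 K/W
ΣR = 1.029×10^-5 + 1.954×10^-7 + 0.05292 = 0.05293 K/W
Q = ΔT/ΣR = (49.5 °C − 10.7 °C)/0.05293 = 733 W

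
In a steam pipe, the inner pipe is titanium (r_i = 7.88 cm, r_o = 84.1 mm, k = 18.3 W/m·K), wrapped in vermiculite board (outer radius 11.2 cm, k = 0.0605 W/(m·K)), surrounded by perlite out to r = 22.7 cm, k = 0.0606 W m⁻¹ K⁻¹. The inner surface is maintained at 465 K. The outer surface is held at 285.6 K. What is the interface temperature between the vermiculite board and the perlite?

T = 413 K

Series thermal resistances, inner to outer:
  R'_titanium = ln(0.0841/0.0788)/(2πk) = 0.06509/(2π·18.3) = 5.661×10^-4 m·K/W
  R'_vermiculite board = ln(0.112/0.0841)/(2πk) = 0.2865/(2π·0.0605) = 0.7537 m·K/W
  R'_perlite = ln(0.227/0.112)/(2πk) = 0.7065/(2π·0.0606) = 1.855 m·K/W
ΣR = 5.661×10^-4 + 0.7537 + 1.855 = 2.609 m·K/W
Q' = ΔT/ΣR = (465 K − 285.6 K)/2.609 = 68.76 W/m
From the inner boundary to the vermiculite board/perlite interface, ΣR_partial = 0.7543 m·K/W.
T_interface = T_in − Q'·ΣR_partial = 465 K − (68.76)(0.7543) = 413 K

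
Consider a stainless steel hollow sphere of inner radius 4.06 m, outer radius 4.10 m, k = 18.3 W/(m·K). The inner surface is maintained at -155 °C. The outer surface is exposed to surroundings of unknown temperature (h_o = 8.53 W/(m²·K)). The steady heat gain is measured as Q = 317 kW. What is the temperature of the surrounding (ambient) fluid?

Series resistances:
  R_stainless steel = (1/4.06 − 1/4.10)/(4πk) = 0.002403/(4π·18.3) = 1.045×10^-5 K/W
  R_conv,out = 1/(4πr²h) = 1/(4π·4.10²·8.53) = 5.550×10^-4 K/W
ΣR = 5.654×10^-4 K/W
ΔT = Q·ΣR = 3.17×10^5 × 5.654×10^-4 = 179.2 K
Heat flows inward, so T_out = T_in + ΔT = -155 + 179.2 = 24.2 °C

T_out = 24.2 °C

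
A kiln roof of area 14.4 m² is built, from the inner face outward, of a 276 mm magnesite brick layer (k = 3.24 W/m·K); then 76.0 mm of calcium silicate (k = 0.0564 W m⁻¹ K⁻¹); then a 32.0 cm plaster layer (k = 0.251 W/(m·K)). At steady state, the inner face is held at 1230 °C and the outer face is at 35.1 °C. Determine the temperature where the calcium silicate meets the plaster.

T = 598 °C

Series thermal resistances, inner to outer:
  R_magnesite brick = L/(kA) = 0.276/(3.24·14.4) = 0.005916 K/W
  R_calcium silicate = L/(kA) = 0.0760/(0.0564·14.4) = 0.09358 K/W
  R_plaster = L/(kA) = 0.320/(0.251·14.4) = 0.08853 K/W
ΣR = 0.005916 + 0.09358 + 0.08853 = 0.1880 K/W
Q = ΔT/ΣR = (1230 °C − 35.1 °C)/0.1880 = 6356 W
From the inner boundary to the calcium silicate/plaster interface, ΣR_partial = 0.09950 K/W.
T_interface = T_in − Q·ΣR_partial = 1230 °C − (6356)(0.09950) = 598 °C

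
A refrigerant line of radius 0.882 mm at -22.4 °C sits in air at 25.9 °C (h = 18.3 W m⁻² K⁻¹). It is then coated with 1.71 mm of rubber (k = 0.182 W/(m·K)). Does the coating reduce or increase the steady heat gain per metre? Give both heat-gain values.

Critical radius for a cylinder: r_cr = k/h = 0.00995 m = 0.995 cm.
Outer radius after coating: r₂ = 8.82×10^-4 + 0.00171 = 0.002592 m.
Since r₁ < r_cr and r₂ ≤ r_cr, the coating moves toward the maximum at r_cr — heat gain rises.
Bare: R = 1/(2πr₁h) = 9.861 m·K/W; Q = 48.3/9.861 = 4.90 W/m.
Coated: R = R_cond + R_conv = 4.298 m·K/W; Q = 48.3/4.298 = 11.2 W/m.

increases: 4.90 → 11.2 W/m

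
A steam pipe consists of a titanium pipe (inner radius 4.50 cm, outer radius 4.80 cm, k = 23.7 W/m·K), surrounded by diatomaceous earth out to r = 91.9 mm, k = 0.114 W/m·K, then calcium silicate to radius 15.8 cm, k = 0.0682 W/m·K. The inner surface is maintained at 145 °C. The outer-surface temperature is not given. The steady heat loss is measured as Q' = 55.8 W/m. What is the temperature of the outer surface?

Series resistances:
  R'_titanium = ln(0.0480/0.0450)/(2πk) = 0.06454/(2π·23.7) = 4.334×10^-4 m·K/W
  R'_diatomaceous earth = ln(0.0919/0.0480)/(2πk) = 0.6495/(2π·0.114) = 0.9068 m·K/W
  R'_calcium silicate = ln(0.158/0.0919)/(2πk) = 0.5419/(2π·0.0682) = 1.265 m·K/W
ΣR = 2.172 m·K/W
ΔT = Q'·ΣR = 55.8 × 2.172 = 121.2 K
Heat flows outward, so T_out = T_in − ΔT = 145 − 121.2 = 23.8 °C

T_out = 23.8 °C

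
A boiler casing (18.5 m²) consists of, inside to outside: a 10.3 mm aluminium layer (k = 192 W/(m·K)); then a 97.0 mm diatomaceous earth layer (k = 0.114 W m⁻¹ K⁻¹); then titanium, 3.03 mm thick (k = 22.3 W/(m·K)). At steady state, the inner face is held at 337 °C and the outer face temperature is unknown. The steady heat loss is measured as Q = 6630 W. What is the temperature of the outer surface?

T_out = 32.0 °C

Sum the resistances:
  R_aluminium = L/(kA) = 0.0103/(192·18.5) = 2.900×10^-6 K/W
  R_diatomaceous earth = L/(kA) = 0.0970/(0.114·18.5) = 0.04599 K/W
  R_titanium = L/(kA) = 0.00303/(22.3·18.5) = 7.345×10^-6 K/W
ΣR = 0.04600 K/W
ΔT = Q·ΣR = 6630 × 0.04600 = 305.0 K
Heat flows outward, so T_out = T_in − ΔT = 337 − 305.0 = 32.0 °C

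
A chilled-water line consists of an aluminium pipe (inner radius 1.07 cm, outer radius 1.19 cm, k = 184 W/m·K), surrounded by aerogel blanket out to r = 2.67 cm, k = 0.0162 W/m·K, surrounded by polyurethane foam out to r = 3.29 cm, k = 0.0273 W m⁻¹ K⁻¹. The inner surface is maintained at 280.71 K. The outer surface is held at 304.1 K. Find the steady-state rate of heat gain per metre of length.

Resistance network (inner→outer):
  R'_aluminium = ln(0.0119/0.0107)/(2πk) = 0.1063/(2π·184) = 9.194×10^-5 m·K/W
  R'_aerogel blanket = ln(0.0267/0.0119)/(2πk) = 0.8081/(2π·0.0162) = 7.939 m·K/W
  R'_polyurethane foam = ln(0.0329/0.0267)/(2πk) = 0.2088/(2π·0.0273) = 1.217 m·K/W
ΣR = 9.194×10^-5 + 7.939 + 1.217 = 9.156 m·K/W
Q' = ΔT/ΣR = (280.71 K − 304.1 K)/9.156 = -2.55 W/m
(Negative Q' ⇒ heat flows inward; heat gain = 2.55 W/m.)

Q' = 2.55 W/m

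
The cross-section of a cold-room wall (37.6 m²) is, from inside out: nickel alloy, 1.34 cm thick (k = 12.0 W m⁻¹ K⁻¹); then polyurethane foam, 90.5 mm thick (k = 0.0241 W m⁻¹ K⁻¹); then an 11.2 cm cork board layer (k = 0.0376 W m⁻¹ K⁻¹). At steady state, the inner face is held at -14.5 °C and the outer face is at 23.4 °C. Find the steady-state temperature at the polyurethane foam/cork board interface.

Resistance network (inner→outer):
  R_nickel alloy = L/(kA) = 0.0134/(12.0·37.6) = 2.970×10^-5 K/W
  R_polyurethane foam = L/(kA) = 0.0905/(0.0241·37.6) = 0.09987 K/W
  R_cork board = L/(kA) = 0.112/(0.0376·37.6) = 0.07922 K/W
ΣR = 2.970×10^-5 + 0.09987 + 0.07922 = 0.1791 K/W
Q = ΔT/ΣR = (-14.5 °C − 23.4 °C)/0.1791 = -211.6 W
From the inner boundary to the polyurethane foam/cork board interface, ΣR_partial = 0.09990 K/W.
T_interface = T_in − Q·ΣR_partial = -14.5 °C − (-211.6)(0.09990) = 6.64 °C

T = 6.64 °C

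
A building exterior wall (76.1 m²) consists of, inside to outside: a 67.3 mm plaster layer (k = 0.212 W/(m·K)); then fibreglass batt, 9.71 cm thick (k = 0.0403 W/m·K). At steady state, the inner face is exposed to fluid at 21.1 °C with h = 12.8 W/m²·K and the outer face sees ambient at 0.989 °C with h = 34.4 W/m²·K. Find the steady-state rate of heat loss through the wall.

Q = 540 W

Resistance network (inner→outer):
  R_conv,in = 1/(hA) = 1/(12.8·76.1) = 0.001027 K/W
  R_plaster = L/(kA) = 0.0673/(0.212·76.1) = 0.004172 K/W
  R_fibreglass batt = L/(kA) = 0.0971/(0.0403·76.1) = 0.03166 K/W
  R_conv,out = 1/(hA) = 1/(34.4·76.1) = 3.820×10^-4 K/W
ΣR = 0.001027 + 0.004172 + 0.03166 + 3.820×10^-4 = 0.03724 K/W
Q = ΔT/ΣR = (21.1 °C − 0.989 °C)/0.03724 = 540 W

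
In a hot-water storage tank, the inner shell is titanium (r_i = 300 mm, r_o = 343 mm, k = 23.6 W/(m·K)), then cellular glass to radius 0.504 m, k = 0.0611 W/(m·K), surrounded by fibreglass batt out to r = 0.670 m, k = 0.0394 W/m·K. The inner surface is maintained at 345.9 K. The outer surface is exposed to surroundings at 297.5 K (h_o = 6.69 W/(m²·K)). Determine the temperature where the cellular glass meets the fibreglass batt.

T = 319.6 K

Treat each layer as a resistance in series:
  R_titanium = (1/0.300 − 1/0.343)/(4πk) = 0.4179/(4π·23.6) = 0.001409 K/W
  R_cellular glass = (1/0.343 − 1/0.504)/(4πk) = 0.9313/(4π·0.0611) = 1.213 K/W
  R_fibreglass batt = (1/0.504 − 1/0.670)/(4πk) = 0.4916/(4π·0.0394) = 0.9929 K/W
  R_conv,out = 1/(4πr²h) = 1/(4π·0.670²·6.69) = 0.02650 K/W
ΣR = 0.001409 + 1.213 + 0.9929 + 0.02650 = 2.234 K/W
Q = ΔT/ΣR = (345.9 K − 297.5 K)/2.234 = 21.67 W
From the inner boundary to the cellular glass/fibreglass batt interface, ΣR_partial = 1.214 K/W.
T_interface = T_in − Q·ΣR_partial = 345.9 K − (21.67)(1.214) = 319.6 K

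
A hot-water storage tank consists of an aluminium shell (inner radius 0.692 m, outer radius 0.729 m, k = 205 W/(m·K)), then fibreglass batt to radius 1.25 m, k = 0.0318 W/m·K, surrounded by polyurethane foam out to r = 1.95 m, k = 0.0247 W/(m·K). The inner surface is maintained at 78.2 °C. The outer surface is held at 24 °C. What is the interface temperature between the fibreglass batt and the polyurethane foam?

T = 45.3 °C

Series thermal resistances, inner to outer:
  R_aluminium = (1/0.692 − 1/0.729)/(4πk) = 0.07334/(4π·205) = 2.847×10^-5 K/W
  R_fibreglass batt = (1/0.729 − 1/1.25)/(4πk) = 0.5717/(4π·0.0318) = 1.431 K/W
  R_polyurethane foam = (1/1.25 − 1/1.95)/(4πk) = 0.2872/(4π·0.0247) = 0.9252 K/W
ΣR = 2.847×10^-5 + 1.431 + 0.9252 = 2.356 K/W
Q = ΔT/ΣR = (78.2 °C − 24 °C)/2.356 = 23.01 W
From the inner boundary to the fibreglass batt/polyurethane foam interface, ΣR_partial = 1.431 K/W.
T_interface = T_in − Q·ΣR_partial = 78.2 °C − (23.01)(1.431) = 45.3 °C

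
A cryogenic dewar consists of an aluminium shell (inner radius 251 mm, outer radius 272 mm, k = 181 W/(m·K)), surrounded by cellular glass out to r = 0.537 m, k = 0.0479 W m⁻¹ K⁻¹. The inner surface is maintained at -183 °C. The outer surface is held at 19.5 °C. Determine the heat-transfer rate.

Resistance network (inner→outer):
  R_aluminium = (1/0.251 − 1/0.272)/(4πk) = 0.3076/(4π·181) = 1.352×10^-4 K/W
  R_cellular glass = (1/0.272 − 1/0.537)/(4πk) = 1.814/(4π·0.0479) = 3.014 K/W
ΣR = 1.352×10^-4 + 3.014 = 3.014 K/W
Q = ΔT/ΣR = (-183 °C − 19.5 °C)/3.014 = -67.2 W
(Negative Q ⇒ heat flows inward; heat gain = 67.2 W.)

Q = 67.2 W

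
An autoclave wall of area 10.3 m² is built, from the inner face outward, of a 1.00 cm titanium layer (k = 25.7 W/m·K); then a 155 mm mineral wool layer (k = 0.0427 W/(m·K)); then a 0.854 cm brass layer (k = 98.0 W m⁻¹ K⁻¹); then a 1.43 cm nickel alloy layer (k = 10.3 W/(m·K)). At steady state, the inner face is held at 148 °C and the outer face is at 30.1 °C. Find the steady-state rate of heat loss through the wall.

Q = 334 W

Resistance network (inner→outer):
  R_titanium = L/(kA) = 0.0100/(25.7·10.3) = 3.778×10^-5 K/W
  R_mineral wool = L/(kA) = 0.155/(0.0427·10.3) = 0.3524 K/W
  R_brass = L/(kA) = 0.00854/(98.0·10.3) = 8.460×10^-6 K/W
  R_nickel alloy = L/(kA) = 0.0143/(10.3·10.3) = 1.348×10^-4 K/W
ΣR = 3.778×10^-5 + 0.3524 + 8.460×10^-6 + 1.348×10^-4 = 0.3526 K/W
Q = ΔT/ΣR = (148 °C − 30.1 °C)/0.3526 = 334 W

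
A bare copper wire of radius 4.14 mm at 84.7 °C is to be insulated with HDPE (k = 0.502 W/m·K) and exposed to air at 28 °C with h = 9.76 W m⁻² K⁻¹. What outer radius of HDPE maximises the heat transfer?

r_cr = 5.14 cm

For a cylinder, r_cr = k_ins/h = 0.502/9.76 = 0.0514 m = 5.14 cm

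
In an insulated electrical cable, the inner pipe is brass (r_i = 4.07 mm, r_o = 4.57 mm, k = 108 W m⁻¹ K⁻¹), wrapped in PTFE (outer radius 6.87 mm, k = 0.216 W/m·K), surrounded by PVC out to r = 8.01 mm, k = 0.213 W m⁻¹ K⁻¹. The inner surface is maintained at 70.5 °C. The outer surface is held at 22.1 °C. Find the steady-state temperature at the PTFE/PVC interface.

Treat each layer as a resistance in series:
  R'_brass = ln(0.00457/0.00407)/(2πk) = 0.1159/(2π·108) = 1.708×10^-4 m·K/W
  R'_PTFE = ln(0.00687/0.00457)/(2πk) = 0.4077/(2π·0.216) = 0.3004 m·K/W
  R'_PVC = ln(0.00801/0.00687)/(2πk) = 0.1535/(2π·0.213) = 0.1147 m·K/W
ΣR = 1.708×10^-4 + 0.3004 + 0.1147 = 0.4153 m·K/W
Q' = ΔT/ΣR = (70.5 °C − 22.1 °C)/0.4153 = 116.5 W/m
From the inner boundary to the PTFE/PVC interface, ΣR_partial = 0.3006 m·K/W.
T_interface = T_in − Q'·ΣR_partial = 70.5 °C − (116.5)(0.3006) = 35.5 °C

T = 35.5 °C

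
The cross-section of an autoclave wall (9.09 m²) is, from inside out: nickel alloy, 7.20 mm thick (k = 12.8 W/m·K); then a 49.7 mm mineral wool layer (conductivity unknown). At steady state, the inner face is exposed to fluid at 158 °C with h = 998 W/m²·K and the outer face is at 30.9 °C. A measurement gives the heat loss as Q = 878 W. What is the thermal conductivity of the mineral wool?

ΣR = ΔT/Q = |158 − 30.9|/878 = 0.1448 K/W
Known resistances:
  R_conv,in = 1/(hA) = 1/(998·9.09) = 1.102×10^-4 K/W
  R_nickel alloy = L/(kA) = 0.00720/(12.8·9.09) = 6.188×10^-5 K/W
R_mineral wool = ΣR − ΣR_known = 0.1448 − 1.721×10^-4 = 0.1446 K/W
L/(kA) = 0.1446 ⇒ k = 0.0497/(0.1446·9.09) = 0.0378 W/m·K

k = 0.0378 W/m·K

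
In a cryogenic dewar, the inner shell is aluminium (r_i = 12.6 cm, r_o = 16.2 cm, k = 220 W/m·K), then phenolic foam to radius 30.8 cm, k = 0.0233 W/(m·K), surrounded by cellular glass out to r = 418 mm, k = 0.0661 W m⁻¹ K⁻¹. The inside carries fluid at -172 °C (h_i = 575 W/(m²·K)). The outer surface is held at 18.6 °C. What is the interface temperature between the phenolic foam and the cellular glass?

Series thermal resistances, inner to outer:
  R_conv,in = 1/(4πr²h) = 1/(4π·0.126²·575) = 0.008717 K/W
  R_aluminium = (1/0.126 − 1/0.162)/(4πk) = 1.764/(4π·220) = 6.379×10^-4 K/W
  R_phenolic foam = (1/0.162 − 1/0.308)/(4πk) = 2.926/(4π·0.0233) = 9.994 K/W
  R_cellular glass = (1/0.308 − 1/0.418)/(4πk) = 0.8544/(4π·0.0661) = 1.029 K/W
ΣR = 0.008717 + 6.379×10^-4 + 9.994 + 1.029 = 11.03 K/W
Q = ΔT/ΣR = (-172 °C − 18.6 °C)/11.03 = -17.28 W
From the inner boundary to the phenolic foam/cellular glass interface, ΣR_partial = 10.00 K/W.
T_interface = T_in − Q·ΣR_partial = -172 °C − (-17.28)(10.00) = 0.8 °C

T = 0.8 °C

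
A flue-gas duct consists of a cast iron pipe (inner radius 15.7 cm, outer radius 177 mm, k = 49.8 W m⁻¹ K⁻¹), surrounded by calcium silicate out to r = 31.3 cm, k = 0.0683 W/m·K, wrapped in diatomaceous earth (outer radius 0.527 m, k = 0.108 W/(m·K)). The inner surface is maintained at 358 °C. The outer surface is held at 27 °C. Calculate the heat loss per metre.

Q' = 158 W/m

Series thermal resistances, inner to outer:
  R'_cast iron = ln(0.177/0.157)/(2πk) = 0.1199/(2π·49.8) = 3.832×10^-4 m·K/W
  R'_calcium silicate = ln(0.313/0.177)/(2πk) = 0.5701/(2π·0.0683) = 1.328 m·K/W
  R'_diatomaceous earth = ln(0.527/0.313)/(2πk) = 0.5210/(2π·0.108) = 0.7678 m·K/W
ΣR = 3.832×10^-4 + 1.328 + 0.7678 = 2.096 m·K/W
Q' = ΔT/ΣR = (358 °C − 27 °C)/2.096 = 158 W/m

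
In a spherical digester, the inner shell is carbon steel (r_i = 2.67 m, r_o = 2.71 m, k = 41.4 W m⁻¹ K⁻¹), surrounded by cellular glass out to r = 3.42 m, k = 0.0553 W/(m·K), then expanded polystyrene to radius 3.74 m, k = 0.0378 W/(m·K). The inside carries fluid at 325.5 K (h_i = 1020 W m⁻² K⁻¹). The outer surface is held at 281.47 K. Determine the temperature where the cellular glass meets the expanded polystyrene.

T = 295.7 K

Resistance network (inner→outer):
  R_conv,in = 1/(4πr²h) = 1/(4π·2.67²·1020) = 1.094×10^-5 K/W
  R_carbon steel = (1/2.67 − 1/2.71)/(4πk) = 0.005528/(4π·41.4) = 1.063×10^-5 K/W
  R_cellular glass = (1/2.71 − 1/3.42)/(4πk) = 0.07661/(4π·0.0553) = 0.1102 K/W
  R_expanded polystyrene = (1/3.42 − 1/3.74)/(4πk) = 0.02502/(4π·0.0378) = 0.05267 K/W
ΣR = 1.094×10^-5 + 1.063×10^-5 + 0.1102 + 0.05267 = 0.1629 K/W
Q = ΔT/ΣR = (325.5 K − 281.47 K)/0.1629 = 270.3 W
From the inner boundary to the cellular glass/expanded polystyrene interface, ΣR_partial = 0.1102 K/W.
T_interface = T_in − Q·ΣR_partial = 325.5 K − (270.3)(0.1102) = 295.7 K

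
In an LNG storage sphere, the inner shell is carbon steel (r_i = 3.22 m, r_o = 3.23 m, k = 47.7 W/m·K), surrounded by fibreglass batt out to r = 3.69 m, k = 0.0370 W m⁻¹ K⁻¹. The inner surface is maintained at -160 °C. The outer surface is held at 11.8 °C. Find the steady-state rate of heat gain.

Series thermal resistances, inner to outer:
  R_carbon steel = (1/3.22 − 1/3.23)/(4πk) = 9.615×10^-4/(4π·47.7) = 1.604×10^-6 K/W
  R_fibreglass batt = (1/3.23 − 1/3.69)/(4πk) = 0.03859/(4π·0.0370) = 0.08301 K/W
ΣR = 1.604×10^-6 + 0.08301 = 0.08301 K/W
Q = ΔT/ΣR = (-160 °C − 11.8 °C)/0.08301 = -2070 W
(Negative Q ⇒ heat flows inward; heat gain = 2070 W.)

Q = 2.07 kW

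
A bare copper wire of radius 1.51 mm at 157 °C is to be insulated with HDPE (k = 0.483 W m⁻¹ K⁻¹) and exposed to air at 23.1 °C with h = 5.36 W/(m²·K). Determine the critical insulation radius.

For a cylinder, r_cr = k_ins/h = 0.483/5.36 = 0.0901 m = 9.01 cm

r_cr = 9.01 cm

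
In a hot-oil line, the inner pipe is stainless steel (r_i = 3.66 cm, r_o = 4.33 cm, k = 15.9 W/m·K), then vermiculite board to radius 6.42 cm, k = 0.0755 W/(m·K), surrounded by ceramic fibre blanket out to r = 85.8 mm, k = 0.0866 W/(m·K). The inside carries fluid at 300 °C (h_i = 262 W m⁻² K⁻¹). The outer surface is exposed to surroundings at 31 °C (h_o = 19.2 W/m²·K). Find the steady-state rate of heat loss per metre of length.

Series thermal resistances, inner to outer:
  R'_conv,in = 1/(2πr h) = 1/(2π·0.0366·262) = 0.01660 m·K/W
  R'_stainless steel = ln(0.0433/0.0366)/(2πk) = 0.1681/(2π·15.9) = 0.001683 m·K/W
  R'_vermiculite board = ln(0.0642/0.0433)/(2πk) = 0.3939/(2π·0.0755) = 0.8302 m·K/W
  R'_ceramic fibre blanket = ln(0.0858/0.0642)/(2πk) = 0.2900/(2π·0.0866) = 0.5330 m·K/W
  R'_conv,out = 1/(2πr h) = 1/(2π·0.0858·19.2) = 0.09661 m·K/W
ΣR = 0.01660 + 0.001683 + 0.8302 + 0.5330 + 0.09661 = 1.478 m·K/W
Q' = ΔT/ΣR = (300 °C − 31 °C)/1.478 = 182 W/m

Q' = 182 W/m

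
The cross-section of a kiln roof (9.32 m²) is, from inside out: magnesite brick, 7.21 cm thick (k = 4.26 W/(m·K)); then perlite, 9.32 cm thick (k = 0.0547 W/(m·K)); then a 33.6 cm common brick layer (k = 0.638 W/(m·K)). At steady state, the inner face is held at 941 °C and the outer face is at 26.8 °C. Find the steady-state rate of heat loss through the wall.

Resistance network (inner→outer):
  R_magnesite brick = L/(kA) = 0.0721/(4.26·9.32) = 0.001816 K/W
  R_perlite = L/(kA) = 0.0932/(0.0547·9.32) = 0.1828 K/W
  R_common brick = L/(kA) = 0.336/(0.638·9.32) = 0.05651 K/W
ΣR = 0.001816 + 0.1828 + 0.05651 = 0.2411 K/W
Q = ΔT/ΣR = (941 °C − 26.8 °C)/0.2411 = 3790 W

Q = 3790 W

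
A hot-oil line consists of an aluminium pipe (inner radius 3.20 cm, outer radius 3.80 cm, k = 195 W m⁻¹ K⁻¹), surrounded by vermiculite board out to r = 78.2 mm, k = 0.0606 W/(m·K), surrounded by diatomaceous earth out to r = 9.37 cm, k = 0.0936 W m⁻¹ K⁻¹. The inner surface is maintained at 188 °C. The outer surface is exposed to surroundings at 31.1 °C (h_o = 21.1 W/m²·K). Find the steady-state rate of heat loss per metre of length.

Q' = 68.7 W/m

Series thermal resistances, inner to outer:
  R'_aluminium = ln(0.0380/0.0320)/(2πk) = 0.1719/(2π·195) = 1.403×10^-4 m·K/W
  R'_vermiculite board = ln(0.0782/0.0380)/(2πk) = 0.7217/(2π·0.0606) = 1.895 m·K/W
  R'_diatomaceous earth = ln(0.0937/0.0782)/(2πk) = 0.1808/(2π·0.0936) = 0.3075 m·K/W
  R'_conv,out = 1/(2πr h) = 1/(2π·0.0937·21.1) = 0.08050 m·K/W
ΣR = 1.403×10^-4 + 1.895 + 0.3075 + 0.08050 = 2.283 m·K/W
Q' = ΔT/ΣR = (188 °C − 31.1 °C)/2.283 = 68.7 W/m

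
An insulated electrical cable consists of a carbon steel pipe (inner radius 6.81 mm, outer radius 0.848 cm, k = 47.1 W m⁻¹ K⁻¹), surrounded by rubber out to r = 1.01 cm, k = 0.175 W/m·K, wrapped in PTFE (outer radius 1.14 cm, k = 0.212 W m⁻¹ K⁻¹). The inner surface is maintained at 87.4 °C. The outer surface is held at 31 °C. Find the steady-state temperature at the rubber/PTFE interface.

T = 51.5 °C

Resistance network (inner→outer):
  R'_carbon steel = ln(0.00848/0.00681)/(2πk) = 0.2193/(2π·47.1) = 7.411×10^-4 m·K/W
  R'_rubber = ln(0.0101/0.00848)/(2πk) = 0.1748/(2π·0.175) = 0.1590 m·K/W
  R'_PTFE = ln(0.0114/0.0101)/(2πk) = 0.1211/(2π·0.212) = 0.09090 m·K/W
ΣR = 7.411×10^-4 + 0.1590 + 0.09090 = 0.2506 m·K/W
Q' = ΔT/ΣR = (87.4 °C − 31 °C)/0.2506 = 225.1 W/m
From the inner boundary to the rubber/PTFE interface, ΣR_partial = 0.1597 m·K/W.
T_interface = T_in − Q'·ΣR_partial = 87.4 °C − (225.1)(0.1597) = 51.5 °C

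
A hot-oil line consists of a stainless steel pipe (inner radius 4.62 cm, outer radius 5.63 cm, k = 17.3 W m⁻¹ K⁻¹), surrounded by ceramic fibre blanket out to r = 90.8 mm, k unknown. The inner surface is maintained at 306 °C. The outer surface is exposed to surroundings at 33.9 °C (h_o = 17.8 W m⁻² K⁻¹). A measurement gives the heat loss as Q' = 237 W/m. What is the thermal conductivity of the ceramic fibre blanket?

ΣR = ΔT/Q' = |306 − 33.9|/237 = 1.148 m·K/W
Known resistances:
  R'_stainless steel = ln(0.0563/0.0462)/(2πk) = 0.1977/(2π·17.3) = 0.001819 m·K/W
  R'_conv,out = 1/(2πr h) = 1/(2π·0.0908·17.8) = 0.09847 m·K/W
R_ceramic fibre blanket = ΣR − ΣR_known = 1.148 − 0.1003 = 1.048 m·K/W
ln(r₂/r₁)/(2πk) = 1.048 ⇒ k = 0.4780/(2π·1.048) = 0.0726 W/m·K

k = 0.0726 W/m·K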